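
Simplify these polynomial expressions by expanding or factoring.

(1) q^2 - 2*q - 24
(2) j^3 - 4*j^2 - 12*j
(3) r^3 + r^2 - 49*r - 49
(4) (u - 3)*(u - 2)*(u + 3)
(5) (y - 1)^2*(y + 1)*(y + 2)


(1) = (q - 6)*(q + 4)
(2) = j*(j - 6)*(j + 2)
(3) = (r - 7)*(r + 1)*(r + 7)
(4) = u^3 - 2*u^2 - 9*u + 18
(5) = y^4 + y^3 - 3*y^2 - y + 2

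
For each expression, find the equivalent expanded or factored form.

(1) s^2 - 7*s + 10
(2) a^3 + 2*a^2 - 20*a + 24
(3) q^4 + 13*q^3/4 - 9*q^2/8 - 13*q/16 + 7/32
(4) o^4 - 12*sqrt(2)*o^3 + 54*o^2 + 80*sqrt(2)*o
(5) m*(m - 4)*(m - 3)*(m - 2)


(1) = (s - 5)*(s - 2)
(2) = (a - 2)^2*(a + 6)
(3) = (q - 1/2)*(q - 1/4)*(q + 1/2)*(q + 7/2)
(4) = o*(o - 8*sqrt(2))*(o - 5*sqrt(2))*(o + sqrt(2))
(5) = m^4 - 9*m^3 + 26*m^2 - 24*m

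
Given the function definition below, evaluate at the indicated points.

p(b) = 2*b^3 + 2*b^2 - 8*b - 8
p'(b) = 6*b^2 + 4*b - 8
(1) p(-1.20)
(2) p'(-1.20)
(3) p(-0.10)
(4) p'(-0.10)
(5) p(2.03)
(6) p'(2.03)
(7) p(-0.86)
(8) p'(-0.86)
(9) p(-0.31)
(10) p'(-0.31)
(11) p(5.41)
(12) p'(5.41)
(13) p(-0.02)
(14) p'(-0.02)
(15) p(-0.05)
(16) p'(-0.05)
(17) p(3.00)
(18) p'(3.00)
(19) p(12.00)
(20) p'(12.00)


(1) = 1.02
(2) = -4.16
(3) = -7.18
(4) = -8.34
(5) = 0.73
(6) = 24.85
(7) = -0.91
(8) = -7.00
(9) = -5.39
(10) = -8.66
(11) = 323.94
(12) = 189.25
(13) = -7.84
(14) = -8.08
(15) = -7.60
(16) = -8.18
(17) = 40.00
(18) = 58.00
(19) = 3640.00
(20) = 904.00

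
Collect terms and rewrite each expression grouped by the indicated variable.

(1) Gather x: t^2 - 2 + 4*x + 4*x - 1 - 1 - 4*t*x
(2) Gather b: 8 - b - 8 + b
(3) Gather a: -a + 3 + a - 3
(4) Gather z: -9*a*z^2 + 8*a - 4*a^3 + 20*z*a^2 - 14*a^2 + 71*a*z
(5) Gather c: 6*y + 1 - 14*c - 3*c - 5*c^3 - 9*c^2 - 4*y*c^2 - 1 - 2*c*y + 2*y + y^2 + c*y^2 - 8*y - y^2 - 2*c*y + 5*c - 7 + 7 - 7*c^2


(1) = t^2 + x*(8 - 4*t) - 4
(2) = 0
(3) = 0
(4) = -4*a^3 - 14*a^2 - 9*a*z^2 + 8*a + z*(20*a^2 + 71*a)
(5) = -5*c^3 + c^2*(-4*y - 16) + c*(y^2 - 4*y - 12)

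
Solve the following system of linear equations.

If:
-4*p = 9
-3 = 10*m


Then:
m = -3/10
p = -9/4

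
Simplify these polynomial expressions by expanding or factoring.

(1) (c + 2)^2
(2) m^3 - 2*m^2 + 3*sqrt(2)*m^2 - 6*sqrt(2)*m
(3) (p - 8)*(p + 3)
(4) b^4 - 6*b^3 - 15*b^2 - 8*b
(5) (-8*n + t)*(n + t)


(1) = c^2 + 4*c + 4
(2) = m*(m - 2)*(m + 3*sqrt(2))
(3) = p^2 - 5*p - 24
(4) = b*(b - 8)*(b + 1)^2
(5) = -8*n^2 - 7*n*t + t^2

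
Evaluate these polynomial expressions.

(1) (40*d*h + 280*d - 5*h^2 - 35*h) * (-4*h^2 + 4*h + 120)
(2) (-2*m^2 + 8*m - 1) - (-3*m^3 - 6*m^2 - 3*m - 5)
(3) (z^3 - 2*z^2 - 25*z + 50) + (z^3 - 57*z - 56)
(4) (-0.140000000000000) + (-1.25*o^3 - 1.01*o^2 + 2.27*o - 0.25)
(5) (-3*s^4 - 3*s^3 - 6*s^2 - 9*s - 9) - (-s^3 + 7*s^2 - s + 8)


(1) = -160*d*h^3 - 960*d*h^2 + 5920*d*h + 33600*d + 20*h^4 + 120*h^3 - 740*h^2 - 4200*h
(2) = 3*m^3 + 4*m^2 + 11*m + 4
(3) = 2*z^3 - 2*z^2 - 82*z - 6
(4) = -1.25*o^3 - 1.01*o^2 + 2.27*o - 0.39
(5) = -3*s^4 - 2*s^3 - 13*s^2 - 8*s - 17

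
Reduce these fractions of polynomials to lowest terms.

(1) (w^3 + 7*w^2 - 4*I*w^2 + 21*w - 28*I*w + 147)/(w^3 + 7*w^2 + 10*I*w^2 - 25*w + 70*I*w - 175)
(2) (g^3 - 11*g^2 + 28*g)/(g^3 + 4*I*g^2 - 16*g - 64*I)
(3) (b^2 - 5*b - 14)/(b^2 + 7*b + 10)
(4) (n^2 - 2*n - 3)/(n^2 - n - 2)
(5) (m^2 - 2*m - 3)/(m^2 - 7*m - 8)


(1) = (w^2 - 4*I*w + 21)/(w^2 + 10*I*w - 25)
(2) = (g^2 - 7*g)/(g^2 + g*(4 + 4*I) + 16*I)
(3) = (b - 7)/(b + 5)
(4) = (n - 3)/(n - 2)
(5) = (m - 3)/(m - 8)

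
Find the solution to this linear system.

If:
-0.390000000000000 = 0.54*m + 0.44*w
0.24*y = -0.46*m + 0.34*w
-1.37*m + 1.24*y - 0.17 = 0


Then:
m = -0.29
w = -0.53
y = -0.19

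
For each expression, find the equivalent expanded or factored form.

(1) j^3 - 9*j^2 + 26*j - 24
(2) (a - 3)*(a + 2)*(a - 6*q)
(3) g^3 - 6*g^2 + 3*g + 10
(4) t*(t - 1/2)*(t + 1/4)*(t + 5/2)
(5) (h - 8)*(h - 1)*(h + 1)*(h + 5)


(1) = (j - 4)*(j - 3)*(j - 2)
(2) = a^3 - 6*a^2*q - a^2 + 6*a*q - 6*a + 36*q
(3) = (g - 5)*(g - 2)*(g + 1)
(4) = t^4 + 9*t^3/4 - 3*t^2/4 - 5*t/16
(5) = h^4 - 3*h^3 - 41*h^2 + 3*h + 40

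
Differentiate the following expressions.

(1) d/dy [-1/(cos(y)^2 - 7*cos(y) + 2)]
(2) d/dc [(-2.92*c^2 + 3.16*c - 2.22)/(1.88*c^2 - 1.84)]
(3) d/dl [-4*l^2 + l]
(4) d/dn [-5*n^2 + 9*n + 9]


(1) = (7 - 2*cos(y))*sin(y)/(cos(y)^2 - 7*cos(y) + 2)^2
(2) = (-5.9408*c^2 + 19.0928*c - 5.8144)/(3.5344*c^4 - 6.9184*c^2 + 3.3856)
(3) = 1 - 8*l
(4) = 9 - 10*n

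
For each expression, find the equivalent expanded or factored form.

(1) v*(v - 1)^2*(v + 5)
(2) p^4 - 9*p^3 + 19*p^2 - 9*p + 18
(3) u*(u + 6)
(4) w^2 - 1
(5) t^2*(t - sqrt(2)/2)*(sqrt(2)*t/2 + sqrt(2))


(1) = v^4 + 3*v^3 - 9*v^2 + 5*v
(2) = (p - 6)*(p - 3)*(p - I)*(p + I)
(3) = u^2 + 6*u
(4) = (w - 1)*(w + 1)
(5) = sqrt(2)*t^4/2 - t^3/2 + sqrt(2)*t^3 - t^2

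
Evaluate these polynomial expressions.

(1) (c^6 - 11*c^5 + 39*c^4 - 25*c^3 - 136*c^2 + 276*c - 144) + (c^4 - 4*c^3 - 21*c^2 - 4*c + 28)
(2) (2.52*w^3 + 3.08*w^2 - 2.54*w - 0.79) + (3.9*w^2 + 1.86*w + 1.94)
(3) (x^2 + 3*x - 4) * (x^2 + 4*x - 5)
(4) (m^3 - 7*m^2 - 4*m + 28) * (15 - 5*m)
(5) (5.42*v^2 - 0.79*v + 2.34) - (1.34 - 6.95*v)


(1) = c^6 - 11*c^5 + 40*c^4 - 29*c^3 - 157*c^2 + 272*c - 116
(2) = 2.52*w^3 + 6.98*w^2 - 0.68*w + 1.15
(3) = x^4 + 7*x^3 + 3*x^2 - 31*x + 20
(4) = -5*m^4 + 50*m^3 - 85*m^2 - 200*m + 420
(5) = 5.42*v^2 + 6.16*v + 1.0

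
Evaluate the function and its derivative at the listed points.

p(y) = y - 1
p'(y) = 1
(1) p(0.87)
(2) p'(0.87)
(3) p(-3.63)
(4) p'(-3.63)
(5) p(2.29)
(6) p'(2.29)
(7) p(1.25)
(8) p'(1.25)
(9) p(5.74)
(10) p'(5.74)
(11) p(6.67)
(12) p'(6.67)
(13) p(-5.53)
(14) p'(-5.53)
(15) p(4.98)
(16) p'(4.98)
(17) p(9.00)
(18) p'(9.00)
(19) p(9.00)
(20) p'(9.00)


(1) = -0.13
(2) = 1.00
(3) = -4.63
(4) = 1.00
(5) = 1.29
(6) = 1.00
(7) = 0.25
(8) = 1.00
(9) = 4.74
(10) = 1.00
(11) = 5.67
(12) = 1.00
(13) = -6.53
(14) = 1.00
(15) = 3.98
(16) = 1.00
(17) = 8.00
(18) = 1.00
(19) = 8.00
(20) = 1.00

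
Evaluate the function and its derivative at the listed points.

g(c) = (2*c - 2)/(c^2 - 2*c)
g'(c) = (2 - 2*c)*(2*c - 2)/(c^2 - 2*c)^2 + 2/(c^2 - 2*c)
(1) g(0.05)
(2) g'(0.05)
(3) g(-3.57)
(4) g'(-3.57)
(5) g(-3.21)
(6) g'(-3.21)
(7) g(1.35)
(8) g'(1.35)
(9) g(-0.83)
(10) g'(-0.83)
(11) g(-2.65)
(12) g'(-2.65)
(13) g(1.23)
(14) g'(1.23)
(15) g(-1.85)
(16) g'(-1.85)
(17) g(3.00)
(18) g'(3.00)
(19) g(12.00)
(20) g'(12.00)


(1) = 19.49
(2) = -400.26
(3) = -0.46
(4) = -0.11
(5) = -0.50
(6) = -0.13
(7) = -0.80
(8) = -2.92
(9) = -1.56
(10) = -1.58
(11) = -0.59
(12) = -0.19
(13) = -0.49
(14) = -2.35
(15) = -0.80
(16) = -0.36
(17) = 1.33
(18) = -1.11
(19) = 0.18
(20) = -0.02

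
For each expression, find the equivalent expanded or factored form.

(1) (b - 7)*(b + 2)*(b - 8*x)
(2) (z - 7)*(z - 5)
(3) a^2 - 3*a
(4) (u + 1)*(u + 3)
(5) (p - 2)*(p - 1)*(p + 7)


(1) = b^3 - 8*b^2*x - 5*b^2 + 40*b*x - 14*b + 112*x
(2) = z^2 - 12*z + 35
(3) = a*(a - 3)
(4) = u^2 + 4*u + 3
(5) = p^3 + 4*p^2 - 19*p + 14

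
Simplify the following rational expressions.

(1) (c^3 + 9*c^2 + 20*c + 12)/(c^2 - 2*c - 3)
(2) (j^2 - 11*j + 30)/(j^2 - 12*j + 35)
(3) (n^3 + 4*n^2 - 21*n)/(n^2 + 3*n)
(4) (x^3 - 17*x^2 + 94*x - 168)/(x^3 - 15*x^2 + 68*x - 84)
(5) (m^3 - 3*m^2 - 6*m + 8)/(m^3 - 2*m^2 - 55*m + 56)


(1) = (c^2 + 8*c + 12)/(c - 3)
(2) = (j - 6)/(j - 7)
(3) = (n^2 + 4*n - 21)/(n + 3)
(4) = (x - 4)/(x - 2)
(5) = (m^2 - 2*m - 8)/(m^2 - m - 56)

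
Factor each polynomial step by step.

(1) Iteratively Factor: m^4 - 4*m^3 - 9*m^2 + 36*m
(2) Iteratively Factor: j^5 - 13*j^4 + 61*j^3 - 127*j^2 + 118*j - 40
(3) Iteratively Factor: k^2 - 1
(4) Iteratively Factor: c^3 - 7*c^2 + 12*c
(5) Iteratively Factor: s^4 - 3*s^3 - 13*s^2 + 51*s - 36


(1) = (m)*(m^3 - 4*m^2 - 9*m + 36) = m*(m - 4)*(m^2 - 9) = m*(m - 4)*(m - 3)*(m + 3)
(2) = (j - 1)*(j^4 - 12*j^3 + 49*j^2 - 78*j + 40) = (j - 1)^2*(j^3 - 11*j^2 + 38*j - 40) = (j - 2)*(j - 1)^2*(j^2 - 9*j + 20) = (j - 4)*(j - 2)*(j - 1)^2*(j - 5)
(3) = (k - 1)*(k + 1)
(4) = (c - 3)*(c^2 - 4*c) = c*(c - 3)*(c - 4)
(5) = (s - 1)*(s^3 - 2*s^2 - 15*s + 36) = (s - 3)*(s - 1)*(s^2 + s - 12) = (s - 3)*(s - 1)*(s + 4)*(s - 3)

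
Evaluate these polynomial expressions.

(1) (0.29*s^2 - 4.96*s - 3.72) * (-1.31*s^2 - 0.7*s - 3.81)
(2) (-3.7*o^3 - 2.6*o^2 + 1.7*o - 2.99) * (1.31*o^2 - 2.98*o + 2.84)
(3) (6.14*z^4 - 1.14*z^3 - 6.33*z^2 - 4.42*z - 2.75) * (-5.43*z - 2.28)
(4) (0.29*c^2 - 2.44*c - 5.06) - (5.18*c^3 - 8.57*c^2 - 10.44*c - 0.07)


(1) = -0.3799*s^4 + 6.2946*s^3 + 7.2403*s^2 + 21.5016*s + 14.1732
(2) = -4.847*o^5 + 7.62*o^4 - 0.533*o^3 - 16.3669*o^2 + 13.7382*o - 8.4916
(3) = -33.3402*z^5 - 7.809*z^4 + 36.9711*z^3 + 38.433*z^2 + 25.0101*z + 6.27
(4) = -5.18*c^3 + 8.86*c^2 + 8.0*c - 4.99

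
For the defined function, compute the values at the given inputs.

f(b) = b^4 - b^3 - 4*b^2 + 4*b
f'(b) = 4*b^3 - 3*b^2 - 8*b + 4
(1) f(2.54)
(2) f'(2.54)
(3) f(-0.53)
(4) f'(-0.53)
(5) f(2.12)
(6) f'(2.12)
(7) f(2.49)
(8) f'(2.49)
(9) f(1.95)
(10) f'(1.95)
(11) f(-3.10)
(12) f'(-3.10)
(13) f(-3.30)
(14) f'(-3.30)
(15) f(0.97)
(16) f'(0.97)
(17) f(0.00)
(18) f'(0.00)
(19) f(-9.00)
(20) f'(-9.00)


(1) = 9.59
(2) = 29.87
(3) = -3.02
(4) = 6.80
(5) = 1.17
(6) = 11.67
(7) = 8.16
(8) = 27.23
(9) = -0.37
(10) = 6.65
(11) = 71.30
(12) = -119.19
(13) = 97.77
(14) = -146.02
(15) = 0.09
(16) = -2.93
(17) = 0.00
(18) = 4.00
(19) = 6930.00
(20) = -3083.00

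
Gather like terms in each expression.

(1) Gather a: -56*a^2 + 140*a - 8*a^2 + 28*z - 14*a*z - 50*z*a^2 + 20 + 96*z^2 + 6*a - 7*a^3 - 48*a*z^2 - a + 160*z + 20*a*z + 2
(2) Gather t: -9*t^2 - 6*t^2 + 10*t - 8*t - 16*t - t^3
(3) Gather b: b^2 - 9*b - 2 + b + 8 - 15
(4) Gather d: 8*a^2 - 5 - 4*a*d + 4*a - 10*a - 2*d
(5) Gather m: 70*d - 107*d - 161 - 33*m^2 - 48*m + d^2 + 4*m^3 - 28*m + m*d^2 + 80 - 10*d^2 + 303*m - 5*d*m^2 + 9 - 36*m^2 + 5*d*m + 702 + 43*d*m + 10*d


(1) = -7*a^3 + a^2*(-50*z - 64) + a*(-48*z^2 + 6*z + 145) + 96*z^2 + 188*z + 22
(2) = -t^3 - 15*t^2 - 14*t
(3) = b^2 - 8*b - 9
(4) = 8*a^2 - 6*a + d*(-4*a - 2) - 5
(5) = -9*d^2 - 27*d + 4*m^3 + m^2*(-5*d - 69) + m*(d^2 + 48*d + 227) + 630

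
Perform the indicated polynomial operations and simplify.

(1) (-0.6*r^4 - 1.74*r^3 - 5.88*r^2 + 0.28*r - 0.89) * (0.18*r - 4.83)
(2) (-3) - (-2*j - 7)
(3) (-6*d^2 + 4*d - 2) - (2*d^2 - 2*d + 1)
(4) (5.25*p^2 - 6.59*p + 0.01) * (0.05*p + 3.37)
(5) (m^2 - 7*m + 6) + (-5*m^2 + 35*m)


(1) = -0.108*r^5 + 2.5848*r^4 + 7.3458*r^3 + 28.4508*r^2 - 1.5126*r + 4.2987
(2) = 2*j + 4
(3) = -8*d^2 + 6*d - 3
(4) = 0.2625*p^3 + 17.363*p^2 - 22.2078*p + 0.0337
(5) = -4*m^2 + 28*m + 6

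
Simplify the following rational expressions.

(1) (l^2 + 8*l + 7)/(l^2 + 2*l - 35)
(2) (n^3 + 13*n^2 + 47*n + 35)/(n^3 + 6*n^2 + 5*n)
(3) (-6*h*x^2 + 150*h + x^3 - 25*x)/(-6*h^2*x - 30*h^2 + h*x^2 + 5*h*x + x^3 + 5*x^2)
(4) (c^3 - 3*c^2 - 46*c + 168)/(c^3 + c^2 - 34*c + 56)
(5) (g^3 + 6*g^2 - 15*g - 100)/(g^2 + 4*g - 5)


(1) = (l + 1)/(l - 5)
(2) = (n + 7)/n
(3) = (-6*h*x + 30*h + x^2 - 5*x)/(-6*h^2 + h*x + x^2)
(4) = (c - 6)/(c - 2)
(5) = (g^2 + g - 20)/(g - 1)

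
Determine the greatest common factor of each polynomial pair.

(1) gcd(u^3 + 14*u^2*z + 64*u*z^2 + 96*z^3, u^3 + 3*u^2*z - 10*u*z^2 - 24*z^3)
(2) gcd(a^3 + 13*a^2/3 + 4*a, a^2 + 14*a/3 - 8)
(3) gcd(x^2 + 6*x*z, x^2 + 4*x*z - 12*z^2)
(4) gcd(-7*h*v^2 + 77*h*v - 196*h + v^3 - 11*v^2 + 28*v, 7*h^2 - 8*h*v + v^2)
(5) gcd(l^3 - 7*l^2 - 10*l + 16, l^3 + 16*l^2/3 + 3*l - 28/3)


(1) = u + 4*z
(2) = gcd(a*(a + 4/3)*(a + 3), (a - 4/3)*(a + 6)) = 1
(3) = x + 6*z
(4) = gcd((-7*h + v)*(v - 7)*(v - 4), (-7*h + v)*(-h + v)) = -7*h + v
(5) = l - 1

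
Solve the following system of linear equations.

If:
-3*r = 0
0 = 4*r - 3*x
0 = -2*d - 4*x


Then:
d = 0
r = 0
x = 0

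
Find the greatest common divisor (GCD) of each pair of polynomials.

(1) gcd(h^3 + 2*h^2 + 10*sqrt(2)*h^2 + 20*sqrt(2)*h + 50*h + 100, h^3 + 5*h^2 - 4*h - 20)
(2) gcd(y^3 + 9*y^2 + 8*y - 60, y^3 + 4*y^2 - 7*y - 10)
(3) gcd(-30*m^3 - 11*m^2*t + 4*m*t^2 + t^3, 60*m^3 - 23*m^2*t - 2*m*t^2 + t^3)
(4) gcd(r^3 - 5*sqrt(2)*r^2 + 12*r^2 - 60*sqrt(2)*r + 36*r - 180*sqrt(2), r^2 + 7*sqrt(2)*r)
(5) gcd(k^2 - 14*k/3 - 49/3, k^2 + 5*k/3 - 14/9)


(1) = gcd((h + 2)*(h + 5*sqrt(2))^2, (h - 2)*(h + 2)*(h + 5)) = h + 2
(2) = gcd((y - 2)*(y + 5)*(y + 6), (y - 2)*(y + 1)*(y + 5)) = y^2 + 3*y - 10
(3) = -15*m^2 + 2*m*t + t^2
(4) = gcd((r + 6)^2*(r - 5*sqrt(2)), r*(r + 7*sqrt(2))) = 1
(5) = k + 7/3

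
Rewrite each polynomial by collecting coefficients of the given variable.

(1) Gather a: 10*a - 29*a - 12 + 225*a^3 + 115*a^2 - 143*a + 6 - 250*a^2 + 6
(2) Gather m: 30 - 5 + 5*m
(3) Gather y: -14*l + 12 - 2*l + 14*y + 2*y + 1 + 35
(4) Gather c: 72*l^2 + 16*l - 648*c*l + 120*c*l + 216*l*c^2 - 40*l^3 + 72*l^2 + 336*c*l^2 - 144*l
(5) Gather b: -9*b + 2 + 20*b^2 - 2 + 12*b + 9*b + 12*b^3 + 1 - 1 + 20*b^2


(1) = 225*a^3 - 135*a^2 - 162*a
(2) = 5*m + 25
(3) = -16*l + 16*y + 48
(4) = 216*c^2*l + c*(336*l^2 - 528*l) - 40*l^3 + 144*l^2 - 128*l
(5) = 12*b^3 + 40*b^2 + 12*b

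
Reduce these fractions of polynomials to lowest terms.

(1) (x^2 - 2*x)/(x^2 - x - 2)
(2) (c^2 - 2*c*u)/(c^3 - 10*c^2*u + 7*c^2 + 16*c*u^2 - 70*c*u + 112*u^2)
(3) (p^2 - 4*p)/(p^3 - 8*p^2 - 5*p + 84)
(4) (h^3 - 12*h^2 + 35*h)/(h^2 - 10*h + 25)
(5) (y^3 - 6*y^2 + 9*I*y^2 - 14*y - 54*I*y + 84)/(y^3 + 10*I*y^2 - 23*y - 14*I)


(1) = x/(x + 1)
(2) = -c/(-c^2 + 8*c*u - 7*c + 56*u)
(3) = p/(p^2 - 4*p - 21)
(4) = (h^2 - 7*h)/(h - 5)
(5) = (y - 6)/(y + I)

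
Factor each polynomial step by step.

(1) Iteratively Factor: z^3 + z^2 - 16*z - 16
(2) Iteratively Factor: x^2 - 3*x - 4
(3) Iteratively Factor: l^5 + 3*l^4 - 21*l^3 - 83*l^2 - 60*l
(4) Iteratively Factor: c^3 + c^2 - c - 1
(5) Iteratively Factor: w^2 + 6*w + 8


(1) = (z + 4)*(z^2 - 3*z - 4) = (z - 4)*(z + 4)*(z + 1)
(2) = (x + 1)*(x - 4)
(3) = (l)*(l^4 + 3*l^3 - 21*l^2 - 83*l - 60) = l*(l + 4)*(l^3 - l^2 - 17*l - 15) = l*(l + 1)*(l + 4)*(l^2 - 2*l - 15) = l*(l + 1)*(l + 3)*(l + 4)*(l - 5)
(4) = (c - 1)*(c^2 + 2*c + 1) = (c - 1)*(c + 1)*(c + 1)
(5) = (w + 4)*(w + 2)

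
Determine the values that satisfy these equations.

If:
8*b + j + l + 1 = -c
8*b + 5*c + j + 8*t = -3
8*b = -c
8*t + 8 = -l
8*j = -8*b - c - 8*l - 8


Then:
b = t/2 + 5/16
c = -4*t - 5/2
j = 8*t + 7
l = -8*t - 8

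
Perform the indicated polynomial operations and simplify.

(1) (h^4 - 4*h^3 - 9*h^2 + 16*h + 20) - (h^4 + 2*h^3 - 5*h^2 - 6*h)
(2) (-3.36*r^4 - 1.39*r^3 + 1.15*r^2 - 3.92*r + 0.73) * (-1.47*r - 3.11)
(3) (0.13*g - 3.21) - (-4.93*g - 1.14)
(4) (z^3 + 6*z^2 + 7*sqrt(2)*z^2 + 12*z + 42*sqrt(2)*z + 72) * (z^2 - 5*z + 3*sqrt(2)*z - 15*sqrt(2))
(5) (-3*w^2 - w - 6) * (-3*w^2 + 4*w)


(1) = -6*h^3 - 4*h^2 + 22*h + 20
(2) = 4.9392*r^5 + 12.4929*r^4 + 2.6324*r^3 + 2.1859*r^2 + 11.1181*r - 2.2703
(3) = 5.06*g - 2.07
(4) = z^5 + z^4 + 10*sqrt(2)*z^4 + 10*sqrt(2)*z^3 + 24*z^3 - 264*sqrt(2)*z^2 + 54*z^2 - 1620*z + 36*sqrt(2)*z - 1080*sqrt(2)
(5) = 9*w^4 - 9*w^3 + 14*w^2 - 24*w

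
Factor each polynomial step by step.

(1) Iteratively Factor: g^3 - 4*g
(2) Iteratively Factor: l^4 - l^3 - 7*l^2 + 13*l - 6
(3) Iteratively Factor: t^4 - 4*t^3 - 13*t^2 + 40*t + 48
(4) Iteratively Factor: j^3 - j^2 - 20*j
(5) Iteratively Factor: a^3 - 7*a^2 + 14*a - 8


(1) = (g + 2)*(g^2 - 2*g) = g*(g + 2)*(g - 2)
(2) = (l - 1)*(l^3 - 7*l + 6) = (l - 1)^2*(l^2 + l - 6) = (l - 2)*(l - 1)^2*(l + 3)
(3) = (t - 4)*(t^3 - 13*t - 12) = (t - 4)*(t + 1)*(t^2 - t - 12) = (t - 4)^2*(t + 1)*(t + 3)
(4) = (j)*(j^2 - j - 20) = j*(j - 5)*(j + 4)
(5) = (a - 1)*(a^2 - 6*a + 8) = (a - 4)*(a - 1)*(a - 2)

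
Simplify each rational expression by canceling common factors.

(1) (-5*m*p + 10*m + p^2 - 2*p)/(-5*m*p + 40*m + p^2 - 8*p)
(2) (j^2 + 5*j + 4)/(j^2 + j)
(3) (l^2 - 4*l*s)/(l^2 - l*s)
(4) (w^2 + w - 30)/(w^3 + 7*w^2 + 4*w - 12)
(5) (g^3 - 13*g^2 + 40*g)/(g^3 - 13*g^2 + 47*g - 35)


(1) = (p - 2)/(p - 8)
(2) = (j + 4)/j
(3) = (-l + 4*s)/(-l + s)
(4) = (w - 5)/(w^2 + w - 2)
(5) = (g^2 - 8*g)/(g^2 - 8*g + 7)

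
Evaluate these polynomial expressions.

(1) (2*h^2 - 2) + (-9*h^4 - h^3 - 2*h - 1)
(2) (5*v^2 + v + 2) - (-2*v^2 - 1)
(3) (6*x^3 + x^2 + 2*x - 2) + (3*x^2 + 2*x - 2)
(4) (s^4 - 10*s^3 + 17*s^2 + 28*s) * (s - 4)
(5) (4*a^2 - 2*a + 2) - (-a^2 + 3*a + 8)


(1) = -9*h^4 - h^3 + 2*h^2 - 2*h - 3
(2) = 7*v^2 + v + 3
(3) = 6*x^3 + 4*x^2 + 4*x - 4
(4) = s^5 - 14*s^4 + 57*s^3 - 40*s^2 - 112*s
(5) = 5*a^2 - 5*a - 6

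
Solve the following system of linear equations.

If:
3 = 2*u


Then:
u = 3/2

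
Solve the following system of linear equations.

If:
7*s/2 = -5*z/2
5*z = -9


Then:
s = 9/7
z = -9/5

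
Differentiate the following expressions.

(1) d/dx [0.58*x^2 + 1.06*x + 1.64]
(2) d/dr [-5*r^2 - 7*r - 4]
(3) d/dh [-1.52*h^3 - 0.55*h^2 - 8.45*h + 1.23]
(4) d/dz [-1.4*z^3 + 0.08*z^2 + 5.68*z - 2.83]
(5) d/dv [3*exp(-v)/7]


(1) = 1.16*x + 1.06
(2) = -10*r - 7
(3) = -4.56*h^2 - 1.1*h - 8.45
(4) = -4.2*z^2 + 0.16*z + 5.68
(5) = -3*exp(-v)/7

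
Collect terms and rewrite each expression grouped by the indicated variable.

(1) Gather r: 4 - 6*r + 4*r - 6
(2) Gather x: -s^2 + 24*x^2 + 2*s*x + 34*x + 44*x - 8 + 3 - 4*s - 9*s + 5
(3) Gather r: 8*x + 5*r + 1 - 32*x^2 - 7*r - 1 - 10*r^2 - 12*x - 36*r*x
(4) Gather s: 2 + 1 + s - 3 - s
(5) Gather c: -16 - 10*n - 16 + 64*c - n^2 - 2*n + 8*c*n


(1) = -2*r - 2
(2) = -s^2 - 13*s + 24*x^2 + x*(2*s + 78)
(3) = -10*r^2 + r*(-36*x - 2) - 32*x^2 - 4*x
(4) = 0
(5) = c*(8*n + 64) - n^2 - 12*n - 32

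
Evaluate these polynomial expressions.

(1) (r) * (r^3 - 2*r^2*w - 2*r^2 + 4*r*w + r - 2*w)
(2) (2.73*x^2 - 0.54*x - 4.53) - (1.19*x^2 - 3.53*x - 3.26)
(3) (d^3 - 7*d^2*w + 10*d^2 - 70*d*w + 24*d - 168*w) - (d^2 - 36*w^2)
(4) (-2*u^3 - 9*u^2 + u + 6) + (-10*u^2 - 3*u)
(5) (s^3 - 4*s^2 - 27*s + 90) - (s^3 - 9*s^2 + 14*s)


(1) = r^4 - 2*r^3*w - 2*r^3 + 4*r^2*w + r^2 - 2*r*w
(2) = 1.54*x^2 + 2.99*x - 1.27
(3) = d^3 - 7*d^2*w + 9*d^2 - 70*d*w + 24*d + 36*w^2 - 168*w
(4) = -2*u^3 - 19*u^2 - 2*u + 6
(5) = 5*s^2 - 41*s + 90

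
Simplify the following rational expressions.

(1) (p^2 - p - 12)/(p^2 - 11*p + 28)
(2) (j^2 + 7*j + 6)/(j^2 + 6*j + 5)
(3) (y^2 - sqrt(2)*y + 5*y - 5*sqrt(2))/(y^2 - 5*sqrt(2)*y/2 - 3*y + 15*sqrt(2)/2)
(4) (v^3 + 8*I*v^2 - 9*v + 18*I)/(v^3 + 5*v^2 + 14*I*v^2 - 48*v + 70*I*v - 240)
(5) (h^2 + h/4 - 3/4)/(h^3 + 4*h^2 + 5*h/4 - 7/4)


(1) = (p + 3)/(p - 7)
(2) = (j + 6)/(j + 5)
(3) = (2*y^2 + y*(10 - 2*sqrt(2)) - 10*sqrt(2))/(2*y^2 + y*(-5*sqrt(2) - 6) + 15*sqrt(2))
(4) = (v^2 + 2*I*v + 3)/(v^2 + v*(5 + 8*I) + 40*I)
(5) = (4*h - 3)/(4*h^2 + 12*h - 7)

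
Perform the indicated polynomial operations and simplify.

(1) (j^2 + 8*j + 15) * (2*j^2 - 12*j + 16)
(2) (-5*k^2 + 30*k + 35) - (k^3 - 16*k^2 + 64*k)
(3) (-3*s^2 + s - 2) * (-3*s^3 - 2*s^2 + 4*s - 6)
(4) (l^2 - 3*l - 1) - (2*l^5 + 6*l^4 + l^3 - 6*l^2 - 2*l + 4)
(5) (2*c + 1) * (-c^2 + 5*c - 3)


(1) = 2*j^4 + 4*j^3 - 50*j^2 - 52*j + 240
(2) = -k^3 + 11*k^2 - 34*k + 35
(3) = 9*s^5 + 3*s^4 - 8*s^3 + 26*s^2 - 14*s + 12
(4) = -2*l^5 - 6*l^4 - l^3 + 7*l^2 - l - 5
(5) = -2*c^3 + 9*c^2 - c - 3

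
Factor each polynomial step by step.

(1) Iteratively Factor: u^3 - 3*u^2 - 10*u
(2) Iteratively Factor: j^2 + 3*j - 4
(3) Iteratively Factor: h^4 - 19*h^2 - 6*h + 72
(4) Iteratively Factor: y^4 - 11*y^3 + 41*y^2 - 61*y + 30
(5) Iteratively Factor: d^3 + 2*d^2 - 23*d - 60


(1) = (u + 2)*(u^2 - 5*u) = u*(u + 2)*(u - 5)
(2) = (j - 1)*(j + 4)
(3) = (h + 3)*(h^3 - 3*h^2 - 10*h + 24) = (h + 3)^2*(h^2 - 6*h + 8) = (h - 4)*(h + 3)^2*(h - 2)
(4) = (y - 1)*(y^3 - 10*y^2 + 31*y - 30) = (y - 2)*(y - 1)*(y^2 - 8*y + 15) = (y - 3)*(y - 2)*(y - 1)*(y - 5)
(5) = (d + 3)*(d^2 - d - 20) = (d + 3)*(d + 4)*(d - 5)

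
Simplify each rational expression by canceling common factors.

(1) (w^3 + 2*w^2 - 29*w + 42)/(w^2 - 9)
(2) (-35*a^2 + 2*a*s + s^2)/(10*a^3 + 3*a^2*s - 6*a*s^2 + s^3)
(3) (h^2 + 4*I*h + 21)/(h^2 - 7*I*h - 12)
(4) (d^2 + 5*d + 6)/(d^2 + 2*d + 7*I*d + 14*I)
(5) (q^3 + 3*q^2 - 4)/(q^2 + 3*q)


(1) = (w^2 + 5*w - 14)/(w + 3)
(2) = (7*a + s)/(-2*a^2 - a*s + s^2)
(3) = (h + 7*I)/(h - 4*I)
(4) = (d + 3)/(d + 7*I)
(5) = (q^3 + 3*q^2 - 4)/(q^2 + 3*q)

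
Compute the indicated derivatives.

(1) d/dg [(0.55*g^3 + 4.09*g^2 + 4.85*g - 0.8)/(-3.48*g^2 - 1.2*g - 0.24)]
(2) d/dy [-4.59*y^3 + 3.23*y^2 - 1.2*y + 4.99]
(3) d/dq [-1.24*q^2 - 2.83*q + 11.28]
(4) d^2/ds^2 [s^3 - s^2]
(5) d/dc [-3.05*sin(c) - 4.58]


(1) = (-1.914*g^4 - 1.32*g^3 + 11.574*g^2 - 7.5312*g - 2.124)/(12.1104*g^4 + 8.352*g^3 + 3.1104*g^2 + 0.576*g + 0.0576)
(2) = -13.77*y^2 + 6.46*y - 1.2
(3) = -2.48*q - 2.83
(4) = 6*s - 2
(5) = -3.05*cos(c)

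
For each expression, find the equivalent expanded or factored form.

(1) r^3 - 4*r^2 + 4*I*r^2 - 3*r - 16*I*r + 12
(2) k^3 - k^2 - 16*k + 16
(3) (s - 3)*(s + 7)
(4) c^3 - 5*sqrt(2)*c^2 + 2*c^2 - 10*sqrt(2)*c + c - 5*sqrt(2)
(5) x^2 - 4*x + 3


(1) = (r - 4)*(r + I)*(r + 3*I)
(2) = (k - 4)*(k - 1)*(k + 4)
(3) = s^2 + 4*s - 21
(4) = (c + 1)^2*(c - 5*sqrt(2))
(5) = (x - 3)*(x - 1)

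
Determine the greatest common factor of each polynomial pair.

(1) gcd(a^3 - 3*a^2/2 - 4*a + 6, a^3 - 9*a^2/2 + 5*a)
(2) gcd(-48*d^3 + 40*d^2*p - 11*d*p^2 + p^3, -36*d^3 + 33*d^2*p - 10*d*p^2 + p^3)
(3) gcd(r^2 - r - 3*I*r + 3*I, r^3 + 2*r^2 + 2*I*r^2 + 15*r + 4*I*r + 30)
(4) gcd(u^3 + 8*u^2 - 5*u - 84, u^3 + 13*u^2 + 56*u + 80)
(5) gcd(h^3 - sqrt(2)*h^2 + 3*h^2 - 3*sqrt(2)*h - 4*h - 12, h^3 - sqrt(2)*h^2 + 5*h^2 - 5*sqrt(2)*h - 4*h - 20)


(1) = a - 2
(2) = gcd((-4*d + p)^2*(-3*d + p), (-4*d + p)*(-3*d + p)^2) = 12*d^2 - 7*d*p + p^2
(3) = gcd((r - 1)*(r - 3*I), (r + 2)*(r - 3*I)*(r + 5*I)) = r - 3*I
(4) = gcd((u - 3)*(u + 4)*(u + 7), (u + 4)^2*(u + 5)) = u + 4
(5) = h^2 - sqrt(2)*h - 4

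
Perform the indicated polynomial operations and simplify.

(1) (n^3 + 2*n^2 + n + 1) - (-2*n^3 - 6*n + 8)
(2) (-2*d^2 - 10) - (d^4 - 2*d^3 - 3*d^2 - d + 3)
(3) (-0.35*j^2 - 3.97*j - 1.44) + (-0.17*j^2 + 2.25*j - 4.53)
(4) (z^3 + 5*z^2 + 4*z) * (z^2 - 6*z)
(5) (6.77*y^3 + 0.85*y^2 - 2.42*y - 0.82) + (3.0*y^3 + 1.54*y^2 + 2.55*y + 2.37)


(1) = 3*n^3 + 2*n^2 + 7*n - 7
(2) = -d^4 + 2*d^3 + d^2 + d - 13
(3) = -0.52*j^2 - 1.72*j - 5.97
(4) = z^5 - z^4 - 26*z^3 - 24*z^2
(5) = 9.77*y^3 + 2.39*y^2 + 0.13*y + 1.55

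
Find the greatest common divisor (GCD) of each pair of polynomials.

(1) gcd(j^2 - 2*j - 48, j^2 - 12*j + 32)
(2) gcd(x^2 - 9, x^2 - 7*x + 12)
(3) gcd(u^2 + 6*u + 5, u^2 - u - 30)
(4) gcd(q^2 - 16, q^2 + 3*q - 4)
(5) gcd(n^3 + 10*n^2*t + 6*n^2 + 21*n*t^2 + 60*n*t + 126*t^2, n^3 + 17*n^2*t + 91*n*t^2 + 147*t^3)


(1) = gcd((j - 8)*(j + 6), (j - 8)*(j - 4)) = j - 8
(2) = gcd((x - 3)*(x + 3), (x - 4)*(x - 3)) = x - 3
(3) = u + 5
(4) = gcd((q - 4)*(q + 4), (q - 1)*(q + 4)) = q + 4
(5) = gcd((n + 6)*(n + 3*t)*(n + 7*t), (n + 3*t)*(n + 7*t)^2) = n^2 + 10*n*t + 21*t^2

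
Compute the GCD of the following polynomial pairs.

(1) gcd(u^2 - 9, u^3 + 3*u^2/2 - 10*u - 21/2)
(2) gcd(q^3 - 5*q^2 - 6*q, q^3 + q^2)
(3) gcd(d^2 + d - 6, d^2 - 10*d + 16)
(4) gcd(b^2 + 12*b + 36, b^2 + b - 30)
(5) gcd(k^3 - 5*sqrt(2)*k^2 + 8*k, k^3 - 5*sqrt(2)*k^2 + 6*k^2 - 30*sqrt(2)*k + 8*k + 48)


(1) = gcd((u - 3)*(u + 3), (u - 3)*(u + 1)*(u + 7/2)) = u - 3
(2) = gcd(q*(q - 6)*(q + 1), q^2*(q + 1)) = q^2 + q
(3) = gcd((d - 2)*(d + 3), (d - 8)*(d - 2)) = d - 2
(4) = b + 6
(5) = gcd(k*(k - 4*sqrt(2))*(k - sqrt(2)), (k + 6)*(k - 4*sqrt(2))*(k - sqrt(2))) = k^2 - 5*sqrt(2)*k + 8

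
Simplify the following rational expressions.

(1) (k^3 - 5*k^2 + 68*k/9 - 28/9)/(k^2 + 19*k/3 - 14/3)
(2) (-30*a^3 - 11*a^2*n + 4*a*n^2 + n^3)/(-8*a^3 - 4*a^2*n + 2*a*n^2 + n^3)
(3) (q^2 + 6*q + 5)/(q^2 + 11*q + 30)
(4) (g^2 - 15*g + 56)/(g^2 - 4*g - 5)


(1) = (3*k^2 - 13*k + 14)/(3*k + 21)
(2) = (15*a^2 - 2*a*n - n^2)/(4*a^2 - n^2)
(3) = (q + 1)/(q + 6)
(4) = (g^2 - 15*g + 56)/(g^2 - 4*g - 5)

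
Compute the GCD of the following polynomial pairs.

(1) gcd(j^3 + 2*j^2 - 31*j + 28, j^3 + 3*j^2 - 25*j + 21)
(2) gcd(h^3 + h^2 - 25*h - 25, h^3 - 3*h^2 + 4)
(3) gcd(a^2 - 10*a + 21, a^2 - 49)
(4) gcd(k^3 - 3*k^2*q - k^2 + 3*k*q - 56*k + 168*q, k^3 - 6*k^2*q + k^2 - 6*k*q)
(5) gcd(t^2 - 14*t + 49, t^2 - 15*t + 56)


(1) = gcd((j - 4)*(j - 1)*(j + 7), (j - 3)*(j - 1)*(j + 7)) = j^2 + 6*j - 7
(2) = gcd((h - 5)*(h + 1)*(h + 5), (h - 2)^2*(h + 1)) = h + 1
(3) = a - 7
(4) = gcd((k - 8)*(k + 7)*(k - 3*q), k*(k + 1)*(k - 6*q)) = 1
(5) = gcd((t - 7)^2, (t - 8)*(t - 7)) = t - 7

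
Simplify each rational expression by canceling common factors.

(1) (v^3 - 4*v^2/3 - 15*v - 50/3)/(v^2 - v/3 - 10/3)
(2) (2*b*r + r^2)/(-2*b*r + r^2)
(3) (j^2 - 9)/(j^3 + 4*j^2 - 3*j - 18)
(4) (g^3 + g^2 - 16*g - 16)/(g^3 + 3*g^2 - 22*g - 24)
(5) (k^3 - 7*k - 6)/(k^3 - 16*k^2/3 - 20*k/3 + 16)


(1) = (v^2 - 3*v - 10)/(v - 2)
(2) = (2*b + r)/(-2*b + r)
(3) = (j - 3)/(j^2 + j - 6)
(4) = (g + 4)/(g + 6)
(5) = (3*k^2 - 6*k - 9)/(3*k^2 - 22*k + 24)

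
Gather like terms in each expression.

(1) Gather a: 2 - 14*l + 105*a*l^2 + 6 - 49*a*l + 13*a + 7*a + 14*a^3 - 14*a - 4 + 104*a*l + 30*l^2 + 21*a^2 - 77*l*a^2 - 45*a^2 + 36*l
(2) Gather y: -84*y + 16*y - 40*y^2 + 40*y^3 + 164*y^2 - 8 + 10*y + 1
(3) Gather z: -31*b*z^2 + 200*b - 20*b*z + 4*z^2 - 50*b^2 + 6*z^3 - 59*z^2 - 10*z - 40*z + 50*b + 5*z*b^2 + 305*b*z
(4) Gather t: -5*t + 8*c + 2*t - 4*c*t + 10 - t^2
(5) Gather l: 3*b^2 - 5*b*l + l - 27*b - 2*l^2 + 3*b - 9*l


(1) = 14*a^3 + a^2*(-77*l - 24) + a*(105*l^2 + 55*l + 6) + 30*l^2 + 22*l + 4
(2) = 40*y^3 + 124*y^2 - 58*y - 7
(3) = -50*b^2 + 250*b + 6*z^3 + z^2*(-31*b - 55) + z*(5*b^2 + 285*b - 50)
(4) = 8*c - t^2 + t*(-4*c - 3) + 10
(5) = 3*b^2 - 24*b - 2*l^2 + l*(-5*b - 8)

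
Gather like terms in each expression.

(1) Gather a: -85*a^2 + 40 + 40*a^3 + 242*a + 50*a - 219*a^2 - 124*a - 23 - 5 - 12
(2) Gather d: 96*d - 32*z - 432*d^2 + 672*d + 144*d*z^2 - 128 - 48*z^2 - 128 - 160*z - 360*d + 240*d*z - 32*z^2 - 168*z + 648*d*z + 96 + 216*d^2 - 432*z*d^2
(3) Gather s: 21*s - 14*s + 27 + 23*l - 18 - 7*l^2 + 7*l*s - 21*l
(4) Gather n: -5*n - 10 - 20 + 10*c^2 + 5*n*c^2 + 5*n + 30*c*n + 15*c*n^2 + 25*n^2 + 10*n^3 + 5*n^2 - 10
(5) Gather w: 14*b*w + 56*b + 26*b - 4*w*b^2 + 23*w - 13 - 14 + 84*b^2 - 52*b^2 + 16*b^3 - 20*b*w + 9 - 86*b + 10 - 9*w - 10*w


(1) = 40*a^3 - 304*a^2 + 168*a
(2) = d^2*(-432*z - 216) + d*(144*z^2 + 888*z + 408) - 80*z^2 - 360*z - 160
(3) = -7*l^2 + 2*l + s*(7*l + 7) + 9
(4) = 10*c^2 + 10*n^3 + n^2*(15*c + 30) + n*(5*c^2 + 30*c) - 40
(5) = 16*b^3 + 32*b^2 - 4*b + w*(-4*b^2 - 6*b + 4) - 8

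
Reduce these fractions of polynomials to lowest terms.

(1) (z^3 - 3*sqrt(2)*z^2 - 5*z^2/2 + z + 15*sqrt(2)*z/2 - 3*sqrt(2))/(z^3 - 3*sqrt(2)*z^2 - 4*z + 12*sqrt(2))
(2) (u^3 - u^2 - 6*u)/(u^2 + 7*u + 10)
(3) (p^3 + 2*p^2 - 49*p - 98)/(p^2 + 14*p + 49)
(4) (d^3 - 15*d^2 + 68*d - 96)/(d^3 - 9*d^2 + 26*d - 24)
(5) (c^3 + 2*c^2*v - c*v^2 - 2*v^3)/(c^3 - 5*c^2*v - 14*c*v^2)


(1) = (2*z - 1)/(2*z + 4)
(2) = (u^2 - 3*u)/(u + 5)
(3) = (p^2 - 5*p - 14)/(p + 7)
(4) = (d - 8)/(d - 2)
(5) = (-c^2 + v^2)/(-c^2 + 7*c*v)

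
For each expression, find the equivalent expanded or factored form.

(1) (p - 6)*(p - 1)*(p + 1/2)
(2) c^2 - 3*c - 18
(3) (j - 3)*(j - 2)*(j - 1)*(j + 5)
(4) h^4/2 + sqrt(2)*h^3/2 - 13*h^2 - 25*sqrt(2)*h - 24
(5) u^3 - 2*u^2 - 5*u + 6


(1) = p^3 - 13*p^2/2 + 5*p/2 + 3
(2) = (c - 6)*(c + 3)
(3) = j^4 - j^3 - 19*j^2 + 49*j - 30
(4) = (h/2 + sqrt(2)/2)*(h - 4*sqrt(2))*(h + sqrt(2))*(h + 3*sqrt(2))
(5) = (u - 3)*(u - 1)*(u + 2)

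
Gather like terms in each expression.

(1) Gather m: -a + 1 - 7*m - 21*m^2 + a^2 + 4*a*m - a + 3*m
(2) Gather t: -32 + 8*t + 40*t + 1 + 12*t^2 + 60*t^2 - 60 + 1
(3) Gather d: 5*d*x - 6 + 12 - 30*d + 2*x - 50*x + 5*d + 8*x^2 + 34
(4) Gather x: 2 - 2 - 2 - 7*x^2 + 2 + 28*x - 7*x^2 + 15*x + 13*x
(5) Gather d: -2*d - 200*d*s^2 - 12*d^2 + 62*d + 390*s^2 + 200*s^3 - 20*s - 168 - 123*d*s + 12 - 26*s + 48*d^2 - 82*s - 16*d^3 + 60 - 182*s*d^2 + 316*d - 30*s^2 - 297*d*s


(1) = a^2 - 2*a - 21*m^2 + m*(4*a - 4) + 1
(2) = 72*t^2 + 48*t - 90
(3) = d*(5*x - 25) + 8*x^2 - 48*x + 40
(4) = -14*x^2 + 56*x
(5) = -16*d^3 + d^2*(36 - 182*s) + d*(-200*s^2 - 420*s + 376) + 200*s^3 + 360*s^2 - 128*s - 96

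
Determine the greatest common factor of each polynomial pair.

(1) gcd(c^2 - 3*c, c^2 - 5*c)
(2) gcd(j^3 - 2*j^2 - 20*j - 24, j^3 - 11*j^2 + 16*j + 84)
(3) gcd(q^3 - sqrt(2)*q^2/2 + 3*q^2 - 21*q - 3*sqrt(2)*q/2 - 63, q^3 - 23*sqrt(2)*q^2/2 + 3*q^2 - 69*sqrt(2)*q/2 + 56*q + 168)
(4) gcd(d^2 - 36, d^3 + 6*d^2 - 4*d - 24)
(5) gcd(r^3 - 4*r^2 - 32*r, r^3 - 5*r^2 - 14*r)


(1) = gcd(c*(c - 3), c*(c - 5)) = c
(2) = j^2 - 4*j - 12
(3) = q^2 + q*(3 - 7*sqrt(2)/2) - 21*sqrt(2)/2
(4) = d + 6
(5) = r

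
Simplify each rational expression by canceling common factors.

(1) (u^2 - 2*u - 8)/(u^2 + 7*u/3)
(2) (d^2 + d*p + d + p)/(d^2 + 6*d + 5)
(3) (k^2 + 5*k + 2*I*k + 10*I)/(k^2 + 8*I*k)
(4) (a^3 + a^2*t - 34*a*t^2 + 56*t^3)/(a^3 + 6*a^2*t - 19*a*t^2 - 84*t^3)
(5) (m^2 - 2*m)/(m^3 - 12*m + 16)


(1) = (3*u^2 - 6*u - 24)/(3*u^2 + 7*u)
(2) = (d + p)/(d + 5)
(3) = (k^2 + k*(5 + 2*I) + 10*I)/(k^2 + 8*I*k)
(4) = (a - 2*t)/(a + 3*t)
(5) = m/(m^2 + 2*m - 8)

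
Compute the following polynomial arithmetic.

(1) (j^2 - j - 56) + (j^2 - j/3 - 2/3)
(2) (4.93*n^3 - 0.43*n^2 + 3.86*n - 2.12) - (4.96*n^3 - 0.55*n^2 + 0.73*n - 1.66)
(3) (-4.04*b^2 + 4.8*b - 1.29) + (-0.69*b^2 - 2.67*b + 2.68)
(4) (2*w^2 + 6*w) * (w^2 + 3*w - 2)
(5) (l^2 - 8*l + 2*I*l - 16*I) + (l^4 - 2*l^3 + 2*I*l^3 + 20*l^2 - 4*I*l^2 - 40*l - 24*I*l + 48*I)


(1) = 2*j^2 - 4*j/3 - 170/3
(2) = -0.03*n^3 + 0.12*n^2 + 3.13*n - 0.46
(3) = -4.73*b^2 + 2.13*b + 1.39
(4) = 2*w^4 + 12*w^3 + 14*w^2 - 12*w
(5) = l^4 - 2*l^3 + 2*I*l^3 + 21*l^2 - 4*I*l^2 - 48*l - 22*I*l + 32*I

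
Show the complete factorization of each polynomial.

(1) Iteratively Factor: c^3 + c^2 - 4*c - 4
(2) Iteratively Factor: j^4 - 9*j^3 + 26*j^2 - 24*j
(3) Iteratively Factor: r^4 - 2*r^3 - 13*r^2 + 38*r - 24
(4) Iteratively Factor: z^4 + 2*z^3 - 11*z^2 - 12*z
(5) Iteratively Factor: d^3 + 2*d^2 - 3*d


(1) = (c + 2)*(c^2 - c - 2) = (c + 1)*(c + 2)*(c - 2)
(2) = (j - 3)*(j^3 - 6*j^2 + 8*j) = (j - 4)*(j - 3)*(j^2 - 2*j) = j*(j - 4)*(j - 3)*(j - 2)
(3) = (r + 4)*(r^3 - 6*r^2 + 11*r - 6) = (r - 2)*(r + 4)*(r^2 - 4*r + 3) = (r - 3)*(r - 2)*(r + 4)*(r - 1)
(4) = (z)*(z^3 + 2*z^2 - 11*z - 12) = z*(z - 3)*(z^2 + 5*z + 4) = z*(z - 3)*(z + 1)*(z + 4)
(5) = (d - 1)*(d^2 + 3*d) = (d - 1)*(d + 3)*(d)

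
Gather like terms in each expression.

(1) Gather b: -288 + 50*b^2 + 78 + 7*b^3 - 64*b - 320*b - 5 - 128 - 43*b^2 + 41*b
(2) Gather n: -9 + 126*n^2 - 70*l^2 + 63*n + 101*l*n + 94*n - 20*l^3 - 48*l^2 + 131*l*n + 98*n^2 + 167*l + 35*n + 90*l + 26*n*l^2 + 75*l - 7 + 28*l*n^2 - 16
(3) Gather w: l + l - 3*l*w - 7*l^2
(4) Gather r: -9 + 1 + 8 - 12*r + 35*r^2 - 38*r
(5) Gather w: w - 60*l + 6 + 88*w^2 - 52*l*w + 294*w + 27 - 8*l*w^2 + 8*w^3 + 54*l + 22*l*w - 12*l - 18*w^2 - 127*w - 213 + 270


(1) = 7*b^3 + 7*b^2 - 343*b - 343
(2) = -20*l^3 - 118*l^2 + 332*l + n^2*(28*l + 224) + n*(26*l^2 + 232*l + 192) - 32
(3) = -7*l^2 - 3*l*w + 2*l
(4) = 35*r^2 - 50*r
(5) = -18*l + 8*w^3 + w^2*(70 - 8*l) + w*(168 - 30*l) + 90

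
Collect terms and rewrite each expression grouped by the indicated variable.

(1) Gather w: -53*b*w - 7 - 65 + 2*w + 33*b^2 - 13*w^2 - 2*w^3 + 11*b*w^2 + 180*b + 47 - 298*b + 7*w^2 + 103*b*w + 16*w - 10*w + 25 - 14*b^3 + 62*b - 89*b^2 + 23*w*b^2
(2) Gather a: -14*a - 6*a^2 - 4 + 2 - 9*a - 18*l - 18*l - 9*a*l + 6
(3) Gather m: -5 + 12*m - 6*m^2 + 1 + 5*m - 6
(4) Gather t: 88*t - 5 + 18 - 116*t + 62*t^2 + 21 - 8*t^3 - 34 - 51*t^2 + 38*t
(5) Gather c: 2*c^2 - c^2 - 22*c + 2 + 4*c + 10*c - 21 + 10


(1) = -14*b^3 - 56*b^2 - 56*b - 2*w^3 + w^2*(11*b - 6) + w*(23*b^2 + 50*b + 8)
(2) = -6*a^2 + a*(-9*l - 23) - 36*l + 4
(3) = -6*m^2 + 17*m - 10
(4) = -8*t^3 + 11*t^2 + 10*t
(5) = c^2 - 8*c - 9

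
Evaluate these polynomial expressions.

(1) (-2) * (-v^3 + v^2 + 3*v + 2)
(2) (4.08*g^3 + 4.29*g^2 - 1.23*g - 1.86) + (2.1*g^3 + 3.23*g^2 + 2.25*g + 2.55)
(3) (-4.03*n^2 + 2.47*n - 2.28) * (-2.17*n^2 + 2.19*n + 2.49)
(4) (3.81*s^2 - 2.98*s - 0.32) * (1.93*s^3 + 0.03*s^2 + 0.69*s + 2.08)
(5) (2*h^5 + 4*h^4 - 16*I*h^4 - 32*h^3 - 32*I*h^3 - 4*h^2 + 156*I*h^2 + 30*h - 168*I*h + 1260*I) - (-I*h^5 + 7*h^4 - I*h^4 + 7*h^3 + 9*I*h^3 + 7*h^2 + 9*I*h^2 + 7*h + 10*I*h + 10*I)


(1) = 2*v^3 - 2*v^2 - 6*v - 4
(2) = 6.18*g^3 + 7.52*g^2 + 1.02*g + 0.69
(3) = 8.7451*n^4 - 14.1856*n^3 + 0.3222*n^2 + 1.1571*n - 5.6772
(4) = 7.3533*s^5 - 5.6371*s^4 + 1.9219*s^3 + 5.859*s^2 - 6.4192*s - 0.6656
(5) = 2*h^5 + I*h^5 - 3*h^4 - 15*I*h^4 - 39*h^3 - 41*I*h^3 - 11*h^2 + 147*I*h^2 + 23*h - 178*I*h + 1250*I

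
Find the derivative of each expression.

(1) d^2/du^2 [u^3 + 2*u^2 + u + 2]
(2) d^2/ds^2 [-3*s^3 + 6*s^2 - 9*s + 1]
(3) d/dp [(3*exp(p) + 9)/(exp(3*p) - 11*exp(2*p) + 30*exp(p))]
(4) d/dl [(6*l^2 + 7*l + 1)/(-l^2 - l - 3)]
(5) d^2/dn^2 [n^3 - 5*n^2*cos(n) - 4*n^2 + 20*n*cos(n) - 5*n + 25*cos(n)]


(1) = 6*u + 4
(2) = 12 - 18*s
(3) = 6*(-exp(3*p) + exp(2*p) + 33*exp(p) - 45)*exp(-p)/(exp(4*p) - 22*exp(3*p) + 181*exp(2*p) - 660*exp(p) + 900)
(4) = (l^2 - 34*l - 20)/(l^4 + 2*l^3 + 7*l^2 + 6*l + 9)
(5) = 5*n^2*cos(n) - 20*sqrt(2)*n*cos(n + pi/4) + 6*n - 40*sin(n) - 35*cos(n) - 8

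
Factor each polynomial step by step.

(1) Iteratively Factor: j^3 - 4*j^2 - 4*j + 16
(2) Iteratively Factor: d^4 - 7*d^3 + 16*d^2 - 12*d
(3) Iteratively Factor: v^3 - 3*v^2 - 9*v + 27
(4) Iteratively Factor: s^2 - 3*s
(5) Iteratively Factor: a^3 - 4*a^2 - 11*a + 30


(1) = (j + 2)*(j^2 - 6*j + 8) = (j - 2)*(j + 2)*(j - 4)
(2) = (d - 3)*(d^3 - 4*d^2 + 4*d) = (d - 3)*(d - 2)*(d^2 - 2*d) = (d - 3)*(d - 2)^2*(d)
(3) = (v - 3)*(v^2 - 9) = (v - 3)*(v + 3)*(v - 3)
(4) = (s)*(s - 3)
(5) = (a - 5)*(a^2 + a - 6) = (a - 5)*(a + 3)*(a - 2)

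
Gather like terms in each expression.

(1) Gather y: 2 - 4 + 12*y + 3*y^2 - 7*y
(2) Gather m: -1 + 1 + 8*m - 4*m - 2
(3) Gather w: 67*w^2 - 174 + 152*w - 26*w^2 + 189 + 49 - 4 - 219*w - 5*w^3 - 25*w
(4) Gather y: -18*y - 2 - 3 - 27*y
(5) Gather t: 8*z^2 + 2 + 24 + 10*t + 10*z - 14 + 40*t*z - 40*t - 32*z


(1) = 3*y^2 + 5*y - 2
(2) = 4*m - 2
(3) = -5*w^3 + 41*w^2 - 92*w + 60
(4) = -45*y - 5
(5) = t*(40*z - 30) + 8*z^2 - 22*z + 12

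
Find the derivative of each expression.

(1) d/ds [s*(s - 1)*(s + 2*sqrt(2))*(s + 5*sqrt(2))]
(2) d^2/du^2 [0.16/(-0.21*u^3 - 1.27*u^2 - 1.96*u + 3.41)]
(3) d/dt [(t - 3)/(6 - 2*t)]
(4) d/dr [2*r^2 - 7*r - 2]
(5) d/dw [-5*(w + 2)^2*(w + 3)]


(1) = 4*s^3 - 3*s^2 + 21*sqrt(2)*s^2 - 14*sqrt(2)*s + 40*s - 20
(2) = ((0.2016*u + 0.4064)*(0.21*u^3 + 1.27*u^2 + 1.96*u - 3.41) - 0.16*(0.63*u^2 + 2.54*u + 1.96)*(1.26*u^2 + 5.08*u + 3.92))/(0.21*u^3 + 1.27*u^2 + 1.96*u - 3.41)^3
(3) = 0
(4) = 4*r - 7
(5) = 5*(-3*w - 8)*(w + 2)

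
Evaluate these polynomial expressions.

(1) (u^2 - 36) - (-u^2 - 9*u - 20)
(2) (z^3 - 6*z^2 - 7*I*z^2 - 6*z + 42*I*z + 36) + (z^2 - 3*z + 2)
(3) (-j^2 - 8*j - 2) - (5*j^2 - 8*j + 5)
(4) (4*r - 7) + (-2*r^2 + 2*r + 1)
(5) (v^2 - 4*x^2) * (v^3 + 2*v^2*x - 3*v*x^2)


(1) = 2*u^2 + 9*u - 16
(2) = z^3 - 5*z^2 - 7*I*z^2 - 9*z + 42*I*z + 38
(3) = -6*j^2 - 7
(4) = -2*r^2 + 6*r - 6
(5) = v^5 + 2*v^4*x - 7*v^3*x^2 - 8*v^2*x^3 + 12*v*x^4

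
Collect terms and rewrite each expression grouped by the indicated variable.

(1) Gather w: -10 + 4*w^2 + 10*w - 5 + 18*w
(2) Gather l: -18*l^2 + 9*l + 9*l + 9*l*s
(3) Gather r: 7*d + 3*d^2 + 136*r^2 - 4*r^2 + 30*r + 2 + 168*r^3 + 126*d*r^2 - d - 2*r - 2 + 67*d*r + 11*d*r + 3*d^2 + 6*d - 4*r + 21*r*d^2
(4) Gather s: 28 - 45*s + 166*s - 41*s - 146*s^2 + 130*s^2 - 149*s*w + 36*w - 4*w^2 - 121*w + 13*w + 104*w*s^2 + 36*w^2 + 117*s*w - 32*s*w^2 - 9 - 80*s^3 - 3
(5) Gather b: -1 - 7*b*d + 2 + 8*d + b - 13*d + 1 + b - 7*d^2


(1) = 4*w^2 + 28*w - 15
(2) = -18*l^2 + l*(9*s + 18)
(3) = 6*d^2 + 12*d + 168*r^3 + r^2*(126*d + 132) + r*(21*d^2 + 78*d + 24)
(4) = -80*s^3 + s^2*(104*w - 16) + s*(-32*w^2 - 32*w + 80) + 32*w^2 - 72*w + 16
(5) = b*(2 - 7*d) - 7*d^2 - 5*d + 2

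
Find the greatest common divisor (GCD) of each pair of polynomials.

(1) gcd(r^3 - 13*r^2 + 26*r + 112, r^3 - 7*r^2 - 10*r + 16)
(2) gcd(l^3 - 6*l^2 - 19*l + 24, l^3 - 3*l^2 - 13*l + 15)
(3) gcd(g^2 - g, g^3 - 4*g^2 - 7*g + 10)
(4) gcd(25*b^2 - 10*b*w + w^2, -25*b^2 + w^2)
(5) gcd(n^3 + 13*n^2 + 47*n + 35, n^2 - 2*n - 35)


(1) = gcd((r - 8)*(r - 7)*(r + 2), (r - 8)*(r - 1)*(r + 2)) = r^2 - 6*r - 16
(2) = gcd((l - 8)*(l - 1)*(l + 3), (l - 5)*(l - 1)*(l + 3)) = l^2 + 2*l - 3
(3) = gcd(g*(g - 1), (g - 5)*(g - 1)*(g + 2)) = g - 1
(4) = -5*b + w
(5) = gcd((n + 1)*(n + 5)*(n + 7), (n - 7)*(n + 5)) = n + 5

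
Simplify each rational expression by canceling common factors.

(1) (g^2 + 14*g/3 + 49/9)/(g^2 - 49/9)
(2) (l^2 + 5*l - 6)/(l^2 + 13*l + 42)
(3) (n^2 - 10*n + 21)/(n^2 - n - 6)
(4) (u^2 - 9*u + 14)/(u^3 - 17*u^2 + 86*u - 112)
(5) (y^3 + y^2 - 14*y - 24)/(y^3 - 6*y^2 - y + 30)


(1) = (3*g + 7)/(3*g - 7)
(2) = (l - 1)/(l + 7)
(3) = (n - 7)/(n + 2)
(4) = 1/(u - 8)
(5) = (y^2 - y - 12)/(y^2 - 8*y + 15)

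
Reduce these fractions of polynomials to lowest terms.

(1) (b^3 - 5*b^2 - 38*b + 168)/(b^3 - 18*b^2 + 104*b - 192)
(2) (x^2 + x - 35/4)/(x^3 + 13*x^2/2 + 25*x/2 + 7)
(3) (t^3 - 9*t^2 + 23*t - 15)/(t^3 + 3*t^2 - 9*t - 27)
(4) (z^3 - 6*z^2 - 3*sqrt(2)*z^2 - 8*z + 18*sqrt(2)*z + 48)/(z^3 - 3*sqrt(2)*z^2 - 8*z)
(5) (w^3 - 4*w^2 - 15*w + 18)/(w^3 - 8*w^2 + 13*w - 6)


(1) = (b^2 - b - 42)/(b^2 - 14*b + 48)
(2) = (2*x - 5)/(2*x^2 + 6*x + 4)
(3) = (t^2 - 6*t + 5)/(t^2 + 6*t + 9)
(4) = (z - 6)/z
(5) = (w + 3)/(w - 1)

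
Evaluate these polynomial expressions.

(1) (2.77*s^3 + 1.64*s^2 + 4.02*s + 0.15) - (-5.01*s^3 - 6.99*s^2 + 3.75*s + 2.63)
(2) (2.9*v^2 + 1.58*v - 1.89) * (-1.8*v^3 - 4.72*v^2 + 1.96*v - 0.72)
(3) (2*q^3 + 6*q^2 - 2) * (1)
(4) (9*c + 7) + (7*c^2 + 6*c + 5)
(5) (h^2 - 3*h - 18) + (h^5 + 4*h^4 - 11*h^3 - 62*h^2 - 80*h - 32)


(1) = 7.78*s^3 + 8.63*s^2 + 0.27*s - 2.48
(2) = -5.22*v^5 - 16.532*v^4 + 1.6284*v^3 + 9.9296*v^2 - 4.842*v + 1.3608
(3) = 2*q^3 + 6*q^2 - 2
(4) = 7*c^2 + 15*c + 12
(5) = h^5 + 4*h^4 - 11*h^3 - 61*h^2 - 83*h - 50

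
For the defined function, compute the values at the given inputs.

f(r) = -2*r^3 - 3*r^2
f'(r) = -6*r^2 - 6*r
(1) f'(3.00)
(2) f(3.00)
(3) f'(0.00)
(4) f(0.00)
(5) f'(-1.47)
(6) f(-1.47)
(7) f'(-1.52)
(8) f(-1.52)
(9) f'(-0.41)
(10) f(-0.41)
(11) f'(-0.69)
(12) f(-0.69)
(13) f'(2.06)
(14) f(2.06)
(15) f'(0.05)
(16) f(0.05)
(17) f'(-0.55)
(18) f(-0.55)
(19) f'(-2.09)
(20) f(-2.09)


(1) = -72.00
(2) = -81.00
(3) = 0.00
(4) = 0.00
(5) = -4.15
(6) = -0.13
(7) = -4.74
(8) = 0.09
(9) = 1.45
(10) = -0.37
(11) = 1.28
(12) = -0.77
(13) = -37.82
(14) = -30.21
(15) = -0.32
(16) = -0.01
(17) = 1.48
(18) = -0.57
(19) = -13.67
(20) = 5.15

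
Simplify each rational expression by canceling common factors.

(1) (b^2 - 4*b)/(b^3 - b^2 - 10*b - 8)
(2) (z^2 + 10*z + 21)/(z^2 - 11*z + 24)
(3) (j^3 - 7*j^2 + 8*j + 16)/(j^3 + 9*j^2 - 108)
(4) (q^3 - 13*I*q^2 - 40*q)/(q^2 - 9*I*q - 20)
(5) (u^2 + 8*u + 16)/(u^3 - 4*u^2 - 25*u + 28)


(1) = b/(b^2 + 3*b + 2)
(2) = (z^2 + 10*z + 21)/(z^2 - 11*z + 24)
(3) = (j^3 - 7*j^2 + 8*j + 16)/(j^3 + 9*j^2 - 108)
(4) = (q^2 - 8*I*q)/(q - 4*I)
(5) = (u + 4)/(u^2 - 8*u + 7)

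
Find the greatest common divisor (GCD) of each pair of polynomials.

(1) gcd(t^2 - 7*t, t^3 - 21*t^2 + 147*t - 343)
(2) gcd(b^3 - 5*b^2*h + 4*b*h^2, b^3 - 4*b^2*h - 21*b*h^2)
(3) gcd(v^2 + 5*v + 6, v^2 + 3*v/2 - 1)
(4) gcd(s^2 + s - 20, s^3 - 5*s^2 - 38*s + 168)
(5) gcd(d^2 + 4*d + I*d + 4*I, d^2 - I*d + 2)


(1) = gcd(t*(t - 7), (t - 7)^3) = t - 7
(2) = b
(3) = v + 2
(4) = gcd((s - 4)*(s + 5), (s - 7)*(s - 4)*(s + 6)) = s - 4
(5) = gcd((d + 4)*(d + I), (d - 2*I)*(d + I)) = d + I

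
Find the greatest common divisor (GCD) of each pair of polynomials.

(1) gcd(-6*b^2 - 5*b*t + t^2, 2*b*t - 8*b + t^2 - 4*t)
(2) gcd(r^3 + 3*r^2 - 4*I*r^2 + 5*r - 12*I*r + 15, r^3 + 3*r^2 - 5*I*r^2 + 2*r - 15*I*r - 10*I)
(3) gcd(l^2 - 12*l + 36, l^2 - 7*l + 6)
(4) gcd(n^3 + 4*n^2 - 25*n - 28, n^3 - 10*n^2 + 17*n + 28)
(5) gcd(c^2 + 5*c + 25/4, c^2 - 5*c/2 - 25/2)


(1) = gcd((-6*b + t)*(b + t), (2*b + t)*(t - 4)) = 1
(2) = r - 5*I
(3) = l - 6
(4) = n^2 - 3*n - 4
(5) = gcd((c + 5/2)^2, (c - 5)*(c + 5/2)) = c + 5/2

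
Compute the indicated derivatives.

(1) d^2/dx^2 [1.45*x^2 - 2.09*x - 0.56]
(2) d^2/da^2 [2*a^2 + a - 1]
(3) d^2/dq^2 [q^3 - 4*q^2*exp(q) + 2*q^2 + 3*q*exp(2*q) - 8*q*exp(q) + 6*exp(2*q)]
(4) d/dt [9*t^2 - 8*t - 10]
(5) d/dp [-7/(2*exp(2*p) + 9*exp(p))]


(1) = 2.90000000000000
(2) = 4
(3) = -4*q^2*exp(q) + 12*q*exp(2*q) - 24*q*exp(q) + 6*q + 36*exp(2*q) - 24*exp(q) + 4
(4) = 18*t - 8
(5) = 7*(4*exp(p) + 9)*exp(-p)/(2*exp(p) + 9)^2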